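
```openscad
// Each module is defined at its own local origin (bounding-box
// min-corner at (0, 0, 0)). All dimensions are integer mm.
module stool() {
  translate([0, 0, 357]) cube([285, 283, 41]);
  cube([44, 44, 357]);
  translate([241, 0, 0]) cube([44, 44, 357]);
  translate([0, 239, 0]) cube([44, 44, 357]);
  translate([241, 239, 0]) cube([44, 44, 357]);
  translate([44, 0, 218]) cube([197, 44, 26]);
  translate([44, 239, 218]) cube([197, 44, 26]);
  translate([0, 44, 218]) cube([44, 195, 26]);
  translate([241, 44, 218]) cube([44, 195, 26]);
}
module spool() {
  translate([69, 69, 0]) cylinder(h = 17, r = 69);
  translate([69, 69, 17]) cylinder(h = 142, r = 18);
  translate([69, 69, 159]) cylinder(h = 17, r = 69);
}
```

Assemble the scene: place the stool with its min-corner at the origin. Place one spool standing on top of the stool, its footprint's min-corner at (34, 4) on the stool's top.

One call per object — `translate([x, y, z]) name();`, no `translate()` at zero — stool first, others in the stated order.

stool();
translate([34, 4, 398]) spool();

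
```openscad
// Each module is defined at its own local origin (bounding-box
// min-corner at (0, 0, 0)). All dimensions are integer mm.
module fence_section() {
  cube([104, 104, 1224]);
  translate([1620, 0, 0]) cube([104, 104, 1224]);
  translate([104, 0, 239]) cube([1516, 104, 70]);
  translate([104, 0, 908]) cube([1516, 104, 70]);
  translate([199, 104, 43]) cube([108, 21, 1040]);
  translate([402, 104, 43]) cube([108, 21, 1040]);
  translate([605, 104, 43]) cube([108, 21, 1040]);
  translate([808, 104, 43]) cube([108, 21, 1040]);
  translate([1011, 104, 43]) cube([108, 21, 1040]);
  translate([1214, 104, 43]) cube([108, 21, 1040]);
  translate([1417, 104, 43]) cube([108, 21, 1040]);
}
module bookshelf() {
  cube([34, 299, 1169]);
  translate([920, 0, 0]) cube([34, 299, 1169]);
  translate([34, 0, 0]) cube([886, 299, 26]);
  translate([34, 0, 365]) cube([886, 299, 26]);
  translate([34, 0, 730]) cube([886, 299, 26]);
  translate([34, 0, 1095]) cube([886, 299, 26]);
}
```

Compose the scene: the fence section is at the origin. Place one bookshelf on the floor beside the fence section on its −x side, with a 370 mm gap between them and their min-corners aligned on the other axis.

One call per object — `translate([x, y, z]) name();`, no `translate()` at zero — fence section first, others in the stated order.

fence_section();
translate([-1324, 0, 0]) bookshelf();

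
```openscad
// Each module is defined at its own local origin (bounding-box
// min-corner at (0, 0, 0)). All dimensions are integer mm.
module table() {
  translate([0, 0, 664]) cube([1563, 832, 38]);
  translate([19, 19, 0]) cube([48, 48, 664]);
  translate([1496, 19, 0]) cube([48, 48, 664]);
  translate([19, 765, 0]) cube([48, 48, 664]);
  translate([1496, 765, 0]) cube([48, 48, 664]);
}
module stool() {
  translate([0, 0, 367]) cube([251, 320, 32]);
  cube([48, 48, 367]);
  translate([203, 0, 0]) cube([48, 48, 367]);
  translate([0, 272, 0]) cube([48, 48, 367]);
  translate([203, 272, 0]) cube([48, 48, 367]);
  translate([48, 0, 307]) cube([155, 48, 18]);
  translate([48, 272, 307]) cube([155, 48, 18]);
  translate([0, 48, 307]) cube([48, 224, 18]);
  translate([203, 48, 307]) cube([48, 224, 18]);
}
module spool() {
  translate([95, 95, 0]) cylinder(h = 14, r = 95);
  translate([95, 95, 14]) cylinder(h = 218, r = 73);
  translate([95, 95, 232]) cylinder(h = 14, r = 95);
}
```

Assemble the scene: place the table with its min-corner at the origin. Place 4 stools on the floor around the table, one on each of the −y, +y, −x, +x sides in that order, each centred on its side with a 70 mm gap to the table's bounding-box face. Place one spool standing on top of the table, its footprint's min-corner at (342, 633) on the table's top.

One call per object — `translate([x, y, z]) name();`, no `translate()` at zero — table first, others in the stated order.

table();
translate([656, -390, 0]) stool();
translate([656, 902, 0]) stool();
translate([-321, 256, 0]) stool();
translate([1633, 256, 0]) stool();
translate([342, 633, 702]) spool();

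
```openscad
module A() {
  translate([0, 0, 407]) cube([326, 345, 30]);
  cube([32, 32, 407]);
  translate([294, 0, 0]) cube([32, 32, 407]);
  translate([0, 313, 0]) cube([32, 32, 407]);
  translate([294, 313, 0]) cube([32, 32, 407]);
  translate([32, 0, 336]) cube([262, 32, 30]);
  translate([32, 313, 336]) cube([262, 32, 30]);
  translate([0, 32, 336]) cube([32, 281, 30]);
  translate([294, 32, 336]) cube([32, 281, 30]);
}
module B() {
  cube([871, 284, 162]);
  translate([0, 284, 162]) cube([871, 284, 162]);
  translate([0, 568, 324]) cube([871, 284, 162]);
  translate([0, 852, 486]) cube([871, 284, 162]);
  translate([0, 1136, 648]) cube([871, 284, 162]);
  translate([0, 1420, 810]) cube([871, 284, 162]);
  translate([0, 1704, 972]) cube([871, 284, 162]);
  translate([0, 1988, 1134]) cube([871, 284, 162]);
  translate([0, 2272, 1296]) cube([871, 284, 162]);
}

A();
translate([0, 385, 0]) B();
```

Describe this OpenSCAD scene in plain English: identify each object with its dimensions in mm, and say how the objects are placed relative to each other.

A is a four-legged stool. The seat is 326×345 mm, 30 mm thick, top at z = 437 mm. It stands on four square legs, each 32×32 mm in cross-section, from z = 0 to the seat underside, each flush with a corner of the seat. Four stretchers, 32 mm wide and 30 mm tall, connect adjacent legs with their undersides at z = 336 mm, each running between the inner faces of the legs it joins and aligned with the legs' outer faces on the other axis.

B is a straight staircase of 9 solid steps. Each step is 871 mm wide (x), 284 mm deep (y, the going) and 162 mm tall (the rise). The first step rests on the floor; each subsequent step sits one going further in +y and one rise higher in +z, directly behind and above the previous step with no overlap.

The staircase is on the floor beside the stool on its +y side.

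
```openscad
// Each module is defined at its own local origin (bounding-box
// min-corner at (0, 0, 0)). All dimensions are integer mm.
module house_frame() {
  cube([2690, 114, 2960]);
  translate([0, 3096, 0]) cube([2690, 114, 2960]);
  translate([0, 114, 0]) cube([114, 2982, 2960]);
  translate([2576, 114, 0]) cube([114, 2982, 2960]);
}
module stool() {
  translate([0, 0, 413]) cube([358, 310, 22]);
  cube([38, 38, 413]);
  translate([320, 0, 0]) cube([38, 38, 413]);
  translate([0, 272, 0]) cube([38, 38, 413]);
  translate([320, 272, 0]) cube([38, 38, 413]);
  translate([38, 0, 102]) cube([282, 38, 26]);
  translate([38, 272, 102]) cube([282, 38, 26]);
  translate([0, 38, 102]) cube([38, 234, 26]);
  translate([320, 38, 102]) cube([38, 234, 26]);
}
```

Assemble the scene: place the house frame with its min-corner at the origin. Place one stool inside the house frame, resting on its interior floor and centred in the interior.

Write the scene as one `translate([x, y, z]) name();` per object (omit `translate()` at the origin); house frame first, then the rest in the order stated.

house_frame();
translate([1166, 1450, 0]) stool();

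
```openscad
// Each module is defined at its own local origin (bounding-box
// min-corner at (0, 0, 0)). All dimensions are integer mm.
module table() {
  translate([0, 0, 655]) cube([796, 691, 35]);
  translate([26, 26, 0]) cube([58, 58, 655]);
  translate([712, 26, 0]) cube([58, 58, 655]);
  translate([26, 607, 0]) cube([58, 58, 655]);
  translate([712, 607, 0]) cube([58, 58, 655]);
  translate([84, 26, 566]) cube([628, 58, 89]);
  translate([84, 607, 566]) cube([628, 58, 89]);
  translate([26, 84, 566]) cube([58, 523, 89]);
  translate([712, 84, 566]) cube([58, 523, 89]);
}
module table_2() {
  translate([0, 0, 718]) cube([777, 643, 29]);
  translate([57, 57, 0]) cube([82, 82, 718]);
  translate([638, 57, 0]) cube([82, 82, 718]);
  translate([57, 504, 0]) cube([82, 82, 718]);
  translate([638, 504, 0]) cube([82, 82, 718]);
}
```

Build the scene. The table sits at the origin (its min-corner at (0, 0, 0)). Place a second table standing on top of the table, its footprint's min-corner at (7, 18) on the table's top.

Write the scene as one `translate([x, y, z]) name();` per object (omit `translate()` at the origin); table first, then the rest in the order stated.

table();
translate([7, 18, 690]) table_2();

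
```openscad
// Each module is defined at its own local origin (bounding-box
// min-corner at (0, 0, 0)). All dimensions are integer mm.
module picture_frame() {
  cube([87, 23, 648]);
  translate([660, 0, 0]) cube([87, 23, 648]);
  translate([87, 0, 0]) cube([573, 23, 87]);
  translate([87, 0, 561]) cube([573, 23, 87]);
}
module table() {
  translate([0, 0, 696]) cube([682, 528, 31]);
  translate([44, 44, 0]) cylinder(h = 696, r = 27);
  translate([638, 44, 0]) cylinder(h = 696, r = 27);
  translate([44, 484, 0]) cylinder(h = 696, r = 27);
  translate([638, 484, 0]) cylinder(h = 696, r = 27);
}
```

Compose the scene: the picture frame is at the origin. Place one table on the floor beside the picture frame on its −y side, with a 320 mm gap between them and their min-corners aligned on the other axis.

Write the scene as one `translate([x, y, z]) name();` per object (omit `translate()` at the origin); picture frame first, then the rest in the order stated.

picture_frame();
translate([0, -848, 0]) table();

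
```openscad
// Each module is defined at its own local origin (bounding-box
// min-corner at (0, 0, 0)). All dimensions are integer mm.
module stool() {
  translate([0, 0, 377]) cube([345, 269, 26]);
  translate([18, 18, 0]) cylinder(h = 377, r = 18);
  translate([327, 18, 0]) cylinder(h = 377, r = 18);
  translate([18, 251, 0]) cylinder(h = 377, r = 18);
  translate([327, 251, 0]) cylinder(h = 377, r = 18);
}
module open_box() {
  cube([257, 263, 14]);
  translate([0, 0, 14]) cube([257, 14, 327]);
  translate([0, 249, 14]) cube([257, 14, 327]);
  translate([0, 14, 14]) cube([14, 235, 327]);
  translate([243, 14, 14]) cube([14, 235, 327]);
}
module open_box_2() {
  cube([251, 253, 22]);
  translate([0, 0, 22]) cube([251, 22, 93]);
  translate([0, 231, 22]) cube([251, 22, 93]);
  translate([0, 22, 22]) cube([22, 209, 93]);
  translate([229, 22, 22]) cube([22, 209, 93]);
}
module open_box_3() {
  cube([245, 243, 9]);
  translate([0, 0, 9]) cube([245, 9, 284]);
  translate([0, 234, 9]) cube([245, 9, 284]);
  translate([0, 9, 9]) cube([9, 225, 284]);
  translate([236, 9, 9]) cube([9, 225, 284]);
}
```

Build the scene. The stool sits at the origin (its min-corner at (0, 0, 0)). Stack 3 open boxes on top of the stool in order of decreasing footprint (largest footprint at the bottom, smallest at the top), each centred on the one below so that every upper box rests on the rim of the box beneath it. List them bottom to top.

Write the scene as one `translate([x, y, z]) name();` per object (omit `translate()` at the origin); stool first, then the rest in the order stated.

stool();
translate([44, 3, 403]) open_box();
translate([47, 8, 744]) open_box_2();
translate([50, 13, 859]) open_box_3();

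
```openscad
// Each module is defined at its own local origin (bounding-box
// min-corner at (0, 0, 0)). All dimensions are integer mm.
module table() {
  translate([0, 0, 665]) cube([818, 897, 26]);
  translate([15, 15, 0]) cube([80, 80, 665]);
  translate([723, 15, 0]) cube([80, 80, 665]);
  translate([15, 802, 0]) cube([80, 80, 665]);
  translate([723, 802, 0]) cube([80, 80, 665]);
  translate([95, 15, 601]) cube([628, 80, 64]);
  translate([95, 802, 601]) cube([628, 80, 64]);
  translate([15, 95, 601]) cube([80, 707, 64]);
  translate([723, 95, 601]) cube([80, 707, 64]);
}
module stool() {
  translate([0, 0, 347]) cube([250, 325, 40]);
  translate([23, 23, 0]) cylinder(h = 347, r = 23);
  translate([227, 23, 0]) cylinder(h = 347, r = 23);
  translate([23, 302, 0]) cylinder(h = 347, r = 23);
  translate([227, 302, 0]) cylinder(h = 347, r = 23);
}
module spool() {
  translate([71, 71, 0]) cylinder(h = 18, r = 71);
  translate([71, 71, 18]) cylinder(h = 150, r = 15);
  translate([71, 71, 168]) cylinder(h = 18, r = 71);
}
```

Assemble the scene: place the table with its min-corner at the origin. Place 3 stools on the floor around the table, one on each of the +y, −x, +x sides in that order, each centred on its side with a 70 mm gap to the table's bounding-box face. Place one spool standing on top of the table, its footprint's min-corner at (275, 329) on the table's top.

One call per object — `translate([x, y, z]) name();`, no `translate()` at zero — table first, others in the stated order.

table();
translate([284, 967, 0]) stool();
translate([-320, 286, 0]) stool();
translate([888, 286, 0]) stool();
translate([275, 329, 691]) spool();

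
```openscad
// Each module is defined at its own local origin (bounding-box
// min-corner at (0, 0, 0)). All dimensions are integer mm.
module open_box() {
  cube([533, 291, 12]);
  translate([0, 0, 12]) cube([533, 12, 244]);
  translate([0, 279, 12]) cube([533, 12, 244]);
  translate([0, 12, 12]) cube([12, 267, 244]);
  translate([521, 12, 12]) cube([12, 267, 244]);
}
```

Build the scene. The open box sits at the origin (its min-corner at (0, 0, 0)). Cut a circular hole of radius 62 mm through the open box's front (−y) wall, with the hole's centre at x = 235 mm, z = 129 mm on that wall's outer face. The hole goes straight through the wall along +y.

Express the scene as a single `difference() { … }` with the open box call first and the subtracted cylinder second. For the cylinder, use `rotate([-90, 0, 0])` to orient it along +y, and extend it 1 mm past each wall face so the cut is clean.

difference() {
  open_box();
  translate([235, -1, 129]) rotate([-90, 0, 0]) cylinder(h = 14, r = 62);
}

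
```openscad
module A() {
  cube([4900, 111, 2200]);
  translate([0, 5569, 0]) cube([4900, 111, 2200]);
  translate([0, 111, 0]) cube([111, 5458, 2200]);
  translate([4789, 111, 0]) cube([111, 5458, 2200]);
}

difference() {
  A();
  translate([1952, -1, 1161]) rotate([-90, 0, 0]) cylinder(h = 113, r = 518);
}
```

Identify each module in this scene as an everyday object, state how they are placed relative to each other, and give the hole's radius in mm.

A is a house frame. The house frame has a circular hole through its front wall. The hole's radius is 518 mm.

The subtracted cylinder has r = 518 mm.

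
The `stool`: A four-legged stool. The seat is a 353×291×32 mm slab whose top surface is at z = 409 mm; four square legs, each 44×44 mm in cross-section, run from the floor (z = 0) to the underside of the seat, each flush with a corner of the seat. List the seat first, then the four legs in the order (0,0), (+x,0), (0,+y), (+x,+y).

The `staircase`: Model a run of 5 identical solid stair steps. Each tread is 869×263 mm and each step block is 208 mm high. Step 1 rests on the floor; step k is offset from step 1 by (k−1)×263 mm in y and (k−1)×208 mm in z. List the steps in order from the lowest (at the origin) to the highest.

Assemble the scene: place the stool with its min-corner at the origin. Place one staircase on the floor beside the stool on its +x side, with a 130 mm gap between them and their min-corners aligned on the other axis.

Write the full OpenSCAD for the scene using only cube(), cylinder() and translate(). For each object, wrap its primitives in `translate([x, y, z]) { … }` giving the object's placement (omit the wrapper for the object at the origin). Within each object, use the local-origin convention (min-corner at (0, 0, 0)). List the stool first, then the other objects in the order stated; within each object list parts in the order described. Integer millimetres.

translate([0, 0, 377]) cube([353, 291, 32]);
cube([44, 44, 377]);
translate([309, 0, 0]) cube([44, 44, 377]);
translate([0, 247, 0]) cube([44, 44, 377]);
translate([309, 247, 0]) cube([44, 44, 377]);
translate([483, 0, 0]) {
  cube([869, 263, 208]);
  translate([0, 263, 208]) cube([869, 263, 208]);
  translate([0, 526, 416]) cube([869, 263, 208]);
  translate([0, 789, 624]) cube([869, 263, 208]);
  translate([0, 1052, 832]) cube([869, 263, 208]);
}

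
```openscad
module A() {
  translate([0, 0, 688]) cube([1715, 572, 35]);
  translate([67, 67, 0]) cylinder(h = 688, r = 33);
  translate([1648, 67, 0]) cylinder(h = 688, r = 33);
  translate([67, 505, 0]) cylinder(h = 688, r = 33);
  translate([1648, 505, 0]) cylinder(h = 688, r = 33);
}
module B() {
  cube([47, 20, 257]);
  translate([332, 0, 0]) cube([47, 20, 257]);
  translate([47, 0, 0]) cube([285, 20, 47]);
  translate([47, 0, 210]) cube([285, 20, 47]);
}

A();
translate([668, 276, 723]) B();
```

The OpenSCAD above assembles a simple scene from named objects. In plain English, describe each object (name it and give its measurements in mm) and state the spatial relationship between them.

A is a rectangular dining table. The top is 1715×572×35 mm with its upper surface at z = 723 mm. It stands on four round legs of 66 mm diameter, each leg's bounding box inset 34 mm from the nearest pair of top edges, running from the floor to the underside of the top.

B is a rectangular picture frame lying in the x–z plane (depth along y). The opening is 285 mm wide (x) by 163 mm tall (z), surrounded by a border 47 mm wide on all four sides. The frame is 20 mm deep and is made of two full-height vertical stiles with two horizontal rails fitted between them.

The picture frame is on top of the table, centred.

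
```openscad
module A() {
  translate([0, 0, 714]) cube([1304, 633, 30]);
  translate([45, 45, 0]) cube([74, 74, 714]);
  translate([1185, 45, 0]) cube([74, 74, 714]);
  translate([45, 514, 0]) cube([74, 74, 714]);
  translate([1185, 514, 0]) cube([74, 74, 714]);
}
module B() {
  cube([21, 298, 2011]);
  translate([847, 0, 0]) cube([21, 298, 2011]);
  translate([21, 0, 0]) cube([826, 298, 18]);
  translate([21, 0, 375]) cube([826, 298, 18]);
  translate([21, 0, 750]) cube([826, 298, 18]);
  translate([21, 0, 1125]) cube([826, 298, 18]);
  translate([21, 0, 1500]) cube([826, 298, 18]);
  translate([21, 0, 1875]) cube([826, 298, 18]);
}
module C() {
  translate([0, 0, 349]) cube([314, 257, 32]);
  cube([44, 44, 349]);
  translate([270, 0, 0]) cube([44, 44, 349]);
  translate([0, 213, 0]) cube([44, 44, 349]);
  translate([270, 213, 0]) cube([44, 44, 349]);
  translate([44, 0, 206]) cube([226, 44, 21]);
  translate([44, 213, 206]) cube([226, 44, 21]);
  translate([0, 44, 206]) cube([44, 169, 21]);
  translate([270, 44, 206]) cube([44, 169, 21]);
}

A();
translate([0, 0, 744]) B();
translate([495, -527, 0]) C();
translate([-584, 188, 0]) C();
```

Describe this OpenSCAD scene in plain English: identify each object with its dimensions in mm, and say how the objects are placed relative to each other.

A is a table with a 1304×633 mm rectangular top, 30 mm thick, top surface at z = 744 mm, supported by four 74×74 mm square legs, each inset 45 mm from the nearest pair of top edges, running from the floor.

B is a bookshelf 868 mm wide overall, 298 mm deep and 2011 mm tall. The two sides are 21 mm thick vertical panels. 6 horizontal shelves of 18 mm thickness span between the inner faces of the sides; the lowest shelf sits on the floor and shelves are stacked with a clear vertical gap of 357 mm between each pair.

C is a four-legged stool. The seat is a 314×257×32 mm slab whose top surface is at z = 381 mm; four square legs, each 44×44 mm in cross-section, run from the floor (z = 0) to the underside of the seat, each flush with a corner of the seat. Four stretchers, 44 mm wide and 21 mm tall, connect adjacent legs with their undersides at z = 206 mm, each running between the inner faces of the legs it joins and aligned with the legs' outer faces on the other axis.

The bookshelf is on top of the table. Two stools sit around the table at the −y, −x sides.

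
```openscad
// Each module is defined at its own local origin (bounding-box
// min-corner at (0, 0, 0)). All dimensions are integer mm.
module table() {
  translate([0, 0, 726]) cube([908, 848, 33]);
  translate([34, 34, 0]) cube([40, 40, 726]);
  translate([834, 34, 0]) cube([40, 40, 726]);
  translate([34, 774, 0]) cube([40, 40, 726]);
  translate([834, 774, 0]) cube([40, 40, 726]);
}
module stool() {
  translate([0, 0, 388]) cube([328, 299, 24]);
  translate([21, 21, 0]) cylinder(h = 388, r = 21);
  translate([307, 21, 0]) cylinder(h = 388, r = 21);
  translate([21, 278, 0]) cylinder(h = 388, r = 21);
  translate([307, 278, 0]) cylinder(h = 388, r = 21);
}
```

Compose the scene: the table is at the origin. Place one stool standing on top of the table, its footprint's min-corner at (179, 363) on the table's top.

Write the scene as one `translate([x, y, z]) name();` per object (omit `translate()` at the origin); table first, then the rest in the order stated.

table();
translate([179, 363, 759]) stool();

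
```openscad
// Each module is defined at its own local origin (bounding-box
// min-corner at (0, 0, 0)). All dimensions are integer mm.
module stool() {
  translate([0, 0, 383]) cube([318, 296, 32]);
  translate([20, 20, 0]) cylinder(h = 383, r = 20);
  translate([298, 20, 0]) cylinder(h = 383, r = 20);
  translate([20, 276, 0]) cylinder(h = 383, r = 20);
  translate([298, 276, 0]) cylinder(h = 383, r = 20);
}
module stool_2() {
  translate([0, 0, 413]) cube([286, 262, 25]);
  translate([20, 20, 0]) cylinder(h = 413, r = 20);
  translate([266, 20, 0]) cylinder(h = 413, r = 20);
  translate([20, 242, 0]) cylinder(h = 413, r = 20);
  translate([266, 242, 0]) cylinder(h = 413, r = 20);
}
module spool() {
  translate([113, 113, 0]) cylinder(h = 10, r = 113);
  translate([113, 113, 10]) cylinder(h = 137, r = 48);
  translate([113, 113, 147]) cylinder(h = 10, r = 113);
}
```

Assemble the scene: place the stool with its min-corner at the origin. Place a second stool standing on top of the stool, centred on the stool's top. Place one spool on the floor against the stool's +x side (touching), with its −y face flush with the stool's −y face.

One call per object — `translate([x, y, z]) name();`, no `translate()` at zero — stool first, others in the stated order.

stool();
translate([16, 17, 415]) stool_2();
translate([318, 0, 0]) spool();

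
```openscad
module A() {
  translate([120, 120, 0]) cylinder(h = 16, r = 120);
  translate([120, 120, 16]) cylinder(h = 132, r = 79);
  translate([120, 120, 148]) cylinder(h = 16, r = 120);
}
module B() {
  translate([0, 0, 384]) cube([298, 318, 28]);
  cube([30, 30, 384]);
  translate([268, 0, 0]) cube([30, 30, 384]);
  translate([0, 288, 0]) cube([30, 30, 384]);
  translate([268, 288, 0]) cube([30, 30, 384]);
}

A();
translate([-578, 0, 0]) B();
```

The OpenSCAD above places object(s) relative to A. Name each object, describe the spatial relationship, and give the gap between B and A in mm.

A is a spool. B is a stool. The stool is on the floor beside the spool on its −x side. The gap between the stool and the spool is 280 mm.

The stool's nearest face is 280 mm from the spool's −x face.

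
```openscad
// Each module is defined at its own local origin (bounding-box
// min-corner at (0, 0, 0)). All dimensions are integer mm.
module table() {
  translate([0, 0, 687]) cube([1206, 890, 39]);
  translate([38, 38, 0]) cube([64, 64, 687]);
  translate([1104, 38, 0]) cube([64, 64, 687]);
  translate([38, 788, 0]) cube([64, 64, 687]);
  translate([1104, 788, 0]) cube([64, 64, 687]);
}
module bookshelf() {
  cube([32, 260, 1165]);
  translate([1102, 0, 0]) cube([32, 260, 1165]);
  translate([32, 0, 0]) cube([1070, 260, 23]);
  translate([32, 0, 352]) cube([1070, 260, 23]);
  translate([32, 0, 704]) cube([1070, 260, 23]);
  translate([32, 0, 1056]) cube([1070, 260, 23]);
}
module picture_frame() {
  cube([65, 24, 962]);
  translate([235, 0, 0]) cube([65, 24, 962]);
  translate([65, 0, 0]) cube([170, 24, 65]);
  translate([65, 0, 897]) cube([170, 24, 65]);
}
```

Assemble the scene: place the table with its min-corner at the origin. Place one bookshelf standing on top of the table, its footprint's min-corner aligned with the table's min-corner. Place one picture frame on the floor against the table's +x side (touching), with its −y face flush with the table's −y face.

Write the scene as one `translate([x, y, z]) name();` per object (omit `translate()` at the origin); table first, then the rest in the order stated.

table();
translate([0, 0, 726]) bookshelf();
translate([1206, 0, 0]) picture_frame();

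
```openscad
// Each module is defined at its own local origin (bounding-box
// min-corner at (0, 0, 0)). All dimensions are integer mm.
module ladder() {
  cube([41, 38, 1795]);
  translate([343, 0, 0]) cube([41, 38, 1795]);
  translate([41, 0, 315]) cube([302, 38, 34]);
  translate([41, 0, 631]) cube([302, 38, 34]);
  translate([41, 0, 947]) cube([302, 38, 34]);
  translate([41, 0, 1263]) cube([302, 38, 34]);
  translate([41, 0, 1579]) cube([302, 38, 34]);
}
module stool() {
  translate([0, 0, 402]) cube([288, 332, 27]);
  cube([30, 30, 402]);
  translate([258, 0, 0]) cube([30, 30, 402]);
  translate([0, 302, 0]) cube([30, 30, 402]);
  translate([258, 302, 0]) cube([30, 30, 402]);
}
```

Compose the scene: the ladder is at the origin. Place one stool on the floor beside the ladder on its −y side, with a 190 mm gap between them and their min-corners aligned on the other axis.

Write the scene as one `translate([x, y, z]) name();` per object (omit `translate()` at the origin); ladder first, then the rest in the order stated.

ladder();
translate([0, -522, 0]) stool();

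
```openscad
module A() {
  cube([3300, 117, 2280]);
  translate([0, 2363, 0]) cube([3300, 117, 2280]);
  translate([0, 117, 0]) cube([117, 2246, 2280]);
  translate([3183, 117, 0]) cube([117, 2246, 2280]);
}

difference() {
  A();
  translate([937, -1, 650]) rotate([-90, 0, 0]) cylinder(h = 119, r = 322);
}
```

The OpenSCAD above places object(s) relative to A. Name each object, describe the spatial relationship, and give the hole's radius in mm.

A is a house frame. The house frame has a circular hole through its front wall. The hole's radius is 322 mm.

The subtracted cylinder has r = 322 mm.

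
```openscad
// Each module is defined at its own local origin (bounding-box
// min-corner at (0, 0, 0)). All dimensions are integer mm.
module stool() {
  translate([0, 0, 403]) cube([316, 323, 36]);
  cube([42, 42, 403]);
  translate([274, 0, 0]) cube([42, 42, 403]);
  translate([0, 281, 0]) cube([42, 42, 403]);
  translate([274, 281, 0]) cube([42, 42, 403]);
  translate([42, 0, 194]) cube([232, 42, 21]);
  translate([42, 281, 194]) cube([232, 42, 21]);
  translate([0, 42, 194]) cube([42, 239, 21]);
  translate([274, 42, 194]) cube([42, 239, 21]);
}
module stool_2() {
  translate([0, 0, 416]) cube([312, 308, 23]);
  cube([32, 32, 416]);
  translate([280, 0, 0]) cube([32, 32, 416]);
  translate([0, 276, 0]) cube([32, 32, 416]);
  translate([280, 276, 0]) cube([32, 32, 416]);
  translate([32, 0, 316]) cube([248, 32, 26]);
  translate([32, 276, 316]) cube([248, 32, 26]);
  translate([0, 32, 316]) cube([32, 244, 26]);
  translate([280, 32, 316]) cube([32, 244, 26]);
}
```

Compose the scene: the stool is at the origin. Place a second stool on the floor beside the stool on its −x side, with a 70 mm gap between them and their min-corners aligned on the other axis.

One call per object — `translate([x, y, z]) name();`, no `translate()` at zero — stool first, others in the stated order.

stool();
translate([-382, 0, 0]) stool_2();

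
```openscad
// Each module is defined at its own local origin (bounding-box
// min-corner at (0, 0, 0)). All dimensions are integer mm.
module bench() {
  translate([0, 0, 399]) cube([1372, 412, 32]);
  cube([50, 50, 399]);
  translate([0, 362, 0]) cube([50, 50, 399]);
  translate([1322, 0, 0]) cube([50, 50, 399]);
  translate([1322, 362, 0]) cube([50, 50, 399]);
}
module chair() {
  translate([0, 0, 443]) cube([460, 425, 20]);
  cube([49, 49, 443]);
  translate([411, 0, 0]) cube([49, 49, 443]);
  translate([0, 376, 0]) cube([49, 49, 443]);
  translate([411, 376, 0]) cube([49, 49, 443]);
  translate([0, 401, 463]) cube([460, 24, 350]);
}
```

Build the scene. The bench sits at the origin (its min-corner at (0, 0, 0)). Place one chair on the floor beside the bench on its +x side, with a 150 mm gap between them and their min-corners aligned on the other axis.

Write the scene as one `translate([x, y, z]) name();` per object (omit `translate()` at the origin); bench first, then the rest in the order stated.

bench();
translate([1522, 0, 0]) chair();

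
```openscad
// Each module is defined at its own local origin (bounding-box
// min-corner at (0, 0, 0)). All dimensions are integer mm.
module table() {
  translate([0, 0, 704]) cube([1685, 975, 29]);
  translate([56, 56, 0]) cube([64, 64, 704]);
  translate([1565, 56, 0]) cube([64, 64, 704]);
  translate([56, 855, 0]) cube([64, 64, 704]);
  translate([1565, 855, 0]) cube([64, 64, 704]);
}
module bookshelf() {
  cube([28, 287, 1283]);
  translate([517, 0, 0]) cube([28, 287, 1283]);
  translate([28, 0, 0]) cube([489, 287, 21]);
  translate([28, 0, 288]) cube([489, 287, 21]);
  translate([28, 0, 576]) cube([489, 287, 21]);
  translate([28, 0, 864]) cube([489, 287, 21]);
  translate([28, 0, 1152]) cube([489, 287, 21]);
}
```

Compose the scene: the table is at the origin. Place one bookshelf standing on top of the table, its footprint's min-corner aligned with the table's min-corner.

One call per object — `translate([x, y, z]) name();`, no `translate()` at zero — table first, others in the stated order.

table();
translate([0, 0, 733]) bookshelf();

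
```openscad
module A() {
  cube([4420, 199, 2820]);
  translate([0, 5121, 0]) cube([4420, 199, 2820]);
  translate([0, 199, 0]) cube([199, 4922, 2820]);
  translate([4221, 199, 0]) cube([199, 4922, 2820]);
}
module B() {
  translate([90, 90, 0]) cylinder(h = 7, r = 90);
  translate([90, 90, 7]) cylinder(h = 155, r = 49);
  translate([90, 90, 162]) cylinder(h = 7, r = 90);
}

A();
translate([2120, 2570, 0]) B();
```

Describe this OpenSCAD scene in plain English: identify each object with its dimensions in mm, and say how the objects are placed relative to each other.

A is the wall frame of a small rectangular building: four walls, each 2820 mm tall and 199 mm thick, enclosing a footprint 4420 mm (x) by 5320 mm (y) outside-to-outside, with no floor or roof. The front and back walls (the −y and +y sides) span the full width; the two side walls fit between them.

B is a spool: two coaxial disc flanges of radius 90 mm and thickness 7 mm, joined by a core cylinder of radius 49 mm and height 155 mm. The lower flange rests on z = 0 and the three cylinders share a vertical axis.

The spool sits inside the house frame, centred.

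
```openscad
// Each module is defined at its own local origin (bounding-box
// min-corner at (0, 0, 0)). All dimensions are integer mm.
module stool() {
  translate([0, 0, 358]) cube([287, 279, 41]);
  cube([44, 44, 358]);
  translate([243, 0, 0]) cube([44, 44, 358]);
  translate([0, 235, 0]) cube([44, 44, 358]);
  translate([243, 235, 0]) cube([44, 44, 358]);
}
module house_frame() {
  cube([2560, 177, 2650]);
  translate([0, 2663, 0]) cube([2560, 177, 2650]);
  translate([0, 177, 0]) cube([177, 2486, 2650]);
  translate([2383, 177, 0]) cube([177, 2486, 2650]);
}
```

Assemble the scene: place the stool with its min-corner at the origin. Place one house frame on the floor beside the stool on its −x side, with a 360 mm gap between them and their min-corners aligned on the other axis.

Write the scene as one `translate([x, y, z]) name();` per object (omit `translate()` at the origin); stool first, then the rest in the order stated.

stool();
translate([-2920, 0, 0]) house_frame();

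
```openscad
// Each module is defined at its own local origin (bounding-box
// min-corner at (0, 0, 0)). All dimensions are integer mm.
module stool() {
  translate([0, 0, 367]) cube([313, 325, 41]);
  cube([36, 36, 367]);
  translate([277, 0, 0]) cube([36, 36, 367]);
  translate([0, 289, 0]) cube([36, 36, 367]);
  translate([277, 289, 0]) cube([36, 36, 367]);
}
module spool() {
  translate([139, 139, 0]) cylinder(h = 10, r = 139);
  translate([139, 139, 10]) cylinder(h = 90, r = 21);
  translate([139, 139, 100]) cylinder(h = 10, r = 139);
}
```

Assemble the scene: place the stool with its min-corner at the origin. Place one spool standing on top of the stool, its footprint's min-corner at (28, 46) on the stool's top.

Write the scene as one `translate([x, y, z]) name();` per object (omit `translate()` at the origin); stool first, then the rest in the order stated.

stool();
translate([28, 46, 408]) spool();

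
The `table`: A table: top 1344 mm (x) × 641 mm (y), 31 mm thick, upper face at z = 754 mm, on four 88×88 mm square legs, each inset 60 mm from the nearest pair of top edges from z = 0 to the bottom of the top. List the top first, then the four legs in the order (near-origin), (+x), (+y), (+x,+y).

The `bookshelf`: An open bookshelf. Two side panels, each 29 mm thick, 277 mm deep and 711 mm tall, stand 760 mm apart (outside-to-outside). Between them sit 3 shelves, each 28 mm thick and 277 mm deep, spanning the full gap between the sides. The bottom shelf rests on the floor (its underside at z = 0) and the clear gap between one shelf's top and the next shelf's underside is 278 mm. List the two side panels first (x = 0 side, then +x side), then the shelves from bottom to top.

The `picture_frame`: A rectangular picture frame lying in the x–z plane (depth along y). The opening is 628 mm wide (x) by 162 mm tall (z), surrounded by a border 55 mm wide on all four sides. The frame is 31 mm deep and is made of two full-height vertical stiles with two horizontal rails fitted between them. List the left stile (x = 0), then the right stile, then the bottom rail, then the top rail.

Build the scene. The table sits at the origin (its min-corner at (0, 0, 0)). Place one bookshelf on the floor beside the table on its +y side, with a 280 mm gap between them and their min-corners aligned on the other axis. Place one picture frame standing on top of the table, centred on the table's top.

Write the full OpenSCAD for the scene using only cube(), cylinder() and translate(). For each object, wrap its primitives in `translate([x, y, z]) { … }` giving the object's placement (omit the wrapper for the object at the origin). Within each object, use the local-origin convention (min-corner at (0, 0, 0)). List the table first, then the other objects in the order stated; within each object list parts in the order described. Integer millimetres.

translate([0, 0, 723]) cube([1344, 641, 31]);
translate([60, 60, 0]) cube([88, 88, 723]);
translate([1196, 60, 0]) cube([88, 88, 723]);
translate([60, 493, 0]) cube([88, 88, 723]);
translate([1196, 493, 0]) cube([88, 88, 723]);
translate([0, 921, 0]) {
  cube([29, 277, 711]);
  translate([731, 0, 0]) cube([29, 277, 711]);
  translate([29, 0, 0]) cube([702, 277, 28]);
  translate([29, 0, 306]) cube([702, 277, 28]);
  translate([29, 0, 612]) cube([702, 277, 28]);
}
translate([303, 305, 754]) {
  cube([55, 31, 272]);
  translate([683, 0, 0]) cube([55, 31, 272]);
  translate([55, 0, 0]) cube([628, 31, 55]);
  translate([55, 0, 217]) cube([628, 31, 55]);
}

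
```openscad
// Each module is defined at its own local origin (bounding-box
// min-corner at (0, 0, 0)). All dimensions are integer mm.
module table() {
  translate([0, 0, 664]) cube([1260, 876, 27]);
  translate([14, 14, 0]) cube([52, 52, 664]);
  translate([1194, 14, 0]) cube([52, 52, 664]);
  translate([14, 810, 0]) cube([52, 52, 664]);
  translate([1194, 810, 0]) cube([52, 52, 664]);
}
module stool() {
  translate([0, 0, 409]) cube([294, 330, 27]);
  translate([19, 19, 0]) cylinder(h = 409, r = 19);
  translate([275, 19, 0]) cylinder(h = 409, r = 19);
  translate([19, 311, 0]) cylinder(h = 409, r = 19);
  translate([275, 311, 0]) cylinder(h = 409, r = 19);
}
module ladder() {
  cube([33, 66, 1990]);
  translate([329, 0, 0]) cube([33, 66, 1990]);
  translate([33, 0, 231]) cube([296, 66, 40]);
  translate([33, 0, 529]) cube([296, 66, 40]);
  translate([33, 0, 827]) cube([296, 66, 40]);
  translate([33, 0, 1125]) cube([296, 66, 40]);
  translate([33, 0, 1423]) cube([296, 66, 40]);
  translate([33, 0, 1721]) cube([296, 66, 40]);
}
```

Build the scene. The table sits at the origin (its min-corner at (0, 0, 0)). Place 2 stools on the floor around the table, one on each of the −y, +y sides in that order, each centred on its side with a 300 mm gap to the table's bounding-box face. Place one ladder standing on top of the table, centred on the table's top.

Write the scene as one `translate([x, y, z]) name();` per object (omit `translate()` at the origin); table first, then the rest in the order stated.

table();
translate([483, -630, 0]) stool();
translate([483, 1176, 0]) stool();
translate([449, 405, 691]) ladder();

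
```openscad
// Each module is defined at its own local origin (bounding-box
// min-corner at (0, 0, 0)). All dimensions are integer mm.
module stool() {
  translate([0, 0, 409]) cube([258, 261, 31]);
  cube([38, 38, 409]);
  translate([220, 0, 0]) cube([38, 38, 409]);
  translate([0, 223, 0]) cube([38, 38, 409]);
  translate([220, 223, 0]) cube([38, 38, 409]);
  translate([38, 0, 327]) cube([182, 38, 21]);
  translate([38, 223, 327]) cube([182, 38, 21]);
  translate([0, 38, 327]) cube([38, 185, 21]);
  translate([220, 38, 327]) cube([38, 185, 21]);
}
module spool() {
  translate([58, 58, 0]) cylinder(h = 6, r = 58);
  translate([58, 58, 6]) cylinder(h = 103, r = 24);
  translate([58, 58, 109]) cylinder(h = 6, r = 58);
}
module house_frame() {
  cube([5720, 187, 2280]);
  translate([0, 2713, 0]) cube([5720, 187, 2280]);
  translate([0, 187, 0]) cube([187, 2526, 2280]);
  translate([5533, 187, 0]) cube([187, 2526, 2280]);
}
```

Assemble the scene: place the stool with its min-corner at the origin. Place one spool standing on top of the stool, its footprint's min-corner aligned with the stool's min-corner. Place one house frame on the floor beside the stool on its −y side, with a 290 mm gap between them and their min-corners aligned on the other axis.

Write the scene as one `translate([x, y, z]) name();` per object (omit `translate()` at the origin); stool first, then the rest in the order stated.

stool();
translate([0, 0, 440]) spool();
translate([0, -3190, 0]) house_frame();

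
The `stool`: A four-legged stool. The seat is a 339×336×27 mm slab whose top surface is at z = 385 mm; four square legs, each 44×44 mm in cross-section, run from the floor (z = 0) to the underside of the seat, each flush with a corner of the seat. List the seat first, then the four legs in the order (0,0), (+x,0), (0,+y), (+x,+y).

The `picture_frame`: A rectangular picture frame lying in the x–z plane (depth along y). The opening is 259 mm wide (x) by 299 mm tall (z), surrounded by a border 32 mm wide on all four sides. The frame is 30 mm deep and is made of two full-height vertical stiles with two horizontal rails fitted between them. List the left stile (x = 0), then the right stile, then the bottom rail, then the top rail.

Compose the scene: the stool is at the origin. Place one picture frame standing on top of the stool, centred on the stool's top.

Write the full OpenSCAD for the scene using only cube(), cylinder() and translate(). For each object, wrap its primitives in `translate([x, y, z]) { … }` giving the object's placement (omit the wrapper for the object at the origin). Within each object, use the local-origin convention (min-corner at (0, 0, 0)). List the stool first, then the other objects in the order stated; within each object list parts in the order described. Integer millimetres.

translate([0, 0, 358]) cube([339, 336, 27]);
cube([44, 44, 358]);
translate([295, 0, 0]) cube([44, 44, 358]);
translate([0, 292, 0]) cube([44, 44, 358]);
translate([295, 292, 0]) cube([44, 44, 358]);
translate([8, 153, 385]) {
  cube([32, 30, 363]);
  translate([291, 0, 0]) cube([32, 30, 363]);
  translate([32, 0, 0]) cube([259, 30, 32]);
  translate([32, 0, 331]) cube([259, 30, 32]);
}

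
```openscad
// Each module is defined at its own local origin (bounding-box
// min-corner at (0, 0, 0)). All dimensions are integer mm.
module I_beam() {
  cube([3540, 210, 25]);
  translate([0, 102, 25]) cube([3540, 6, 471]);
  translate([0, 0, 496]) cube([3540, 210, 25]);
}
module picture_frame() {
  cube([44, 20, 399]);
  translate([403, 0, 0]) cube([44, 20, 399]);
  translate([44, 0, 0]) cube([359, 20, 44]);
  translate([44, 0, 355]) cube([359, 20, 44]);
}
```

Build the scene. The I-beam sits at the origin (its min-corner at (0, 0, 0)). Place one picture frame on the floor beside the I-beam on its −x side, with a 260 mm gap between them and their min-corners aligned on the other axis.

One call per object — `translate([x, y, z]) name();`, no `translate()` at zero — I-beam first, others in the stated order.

I_beam();
translate([-707, 0, 0]) picture_frame();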